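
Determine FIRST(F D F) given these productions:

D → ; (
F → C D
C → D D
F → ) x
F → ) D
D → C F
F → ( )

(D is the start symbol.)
{ '(', ')', ';' }

FIRST sets of the non-terminals involved (from the grammar, by fixed-point iteration):
  FIRST(F) = { '(', ')', ';' }

To compute FIRST(F D F), process the symbols left to right:
Symbol F is a non-terminal. Add FIRST(F) \ {ε} = { '(', ')', ';' }
F is not nullable (ε ∉ FIRST(F)), so stop here.
FIRST(F D F) = { '(', ')', ';' }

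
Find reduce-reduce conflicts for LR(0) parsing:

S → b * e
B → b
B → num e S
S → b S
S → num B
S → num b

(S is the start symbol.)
Yes — I5: [B → b .] vs [S → num b .]

Augment with S' → S and build the canonical LR(0) collection (I0 = CLOSURE({[S' → . S]}), then GOTO on every symbol after a dot until no new states appear). It has 12 states:
  I0: { [S → . b * e], [S → . b S], [S → . num B], [S → . num b], [S' → . S] }  — shift
  I1: { [S' → S .] }  — accept
  I2: { [S → . b * e], [S → . b S], [S → . num B], [S → . num b], [S → b . * e], [S → b . S] }  — shift
  I3: { [B → . b], [B → . num e S], [S → num . B], [S → num . b] }  — shift
  I4: { [S → num B .] }  — reduce
  I5: { [B → b .], [S → num b .] }  — 2 reduces
  I6: { [B → num . e S] }  — shift
  I7: { [B → num e . S], [S → . b * e], [S → . b S], [S → . num B], [S → . num b] }  — shift
  I8: { [B → num e S .] }  — reduce
  I9: { [S → b * . e] }  — shift
  I10: { [S → b S .] }  — reduce
  I11: { [S → b * e .] }  — reduce

I5 contains complete items [B → b .], [S → num b .] — reduce-reduce conflict.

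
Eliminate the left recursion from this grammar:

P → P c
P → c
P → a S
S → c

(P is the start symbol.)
P → c P'
P → a S P'
P' → c P'
P' → ε
S → c

P is directly left-recursive. The standard transformation for
  A → A α₁ | ... | A α_m | β₁ | ... | β_n
is
  A  → β₁ A' | ... | β_n A'
  A' → α₁ A' | ... | α_m A' | ε

P → c becomes P → c P'
P → a S becomes P → a S P'
P → P c becomes P' → c P'
Add P' → ε

Productions for other non-terminals are unchanged:
  S → c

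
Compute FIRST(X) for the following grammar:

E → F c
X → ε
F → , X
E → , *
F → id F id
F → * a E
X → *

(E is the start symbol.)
{ '*', ε }

To compute FIRST(X), examine every production with X on the left-hand side, reading each right-hand side left to right until a non-nullable symbol is reached.

From X → ε:
  - ε-production, so ε ∈ FIRST(X)
From X → *:
  - '*' is a terminal: add '*' and stop

Collecting: FIRST(X) = { '*', ε }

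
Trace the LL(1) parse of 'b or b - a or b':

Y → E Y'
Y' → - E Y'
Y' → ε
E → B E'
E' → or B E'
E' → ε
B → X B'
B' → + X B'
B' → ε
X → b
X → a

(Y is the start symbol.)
LL(1) parsing maintains a stack (initially the start symbol over $) and the input. At each step: if the stack top is a terminal, match it against the current input token; if it is a non-terminal N, replace it with the RHS of M[N, lookahead] (the unique production whose predict set contains the lookahead).

Stack is shown with the top on the left.

Stack         Input              Action
---------------------------------------
Y $           b or b - a or b $  output Y → E Y'
E Y' $        b or b - a or b $  output E → B E'
B E' Y' $     b or b - a or b $  output B → X B'
X B' E' Y' $  b or b - a or b $  output X → b
b B' E' Y' $  b or b - a or b $  match 'b'
B' E' Y' $    or b - a or b $    output B' → ε
E' Y' $       or b - a or b $    output E' → or B E'
or B E' Y' $  or b - a or b $    match 'or'
B E' Y' $     b - a or b $       output B → X B'
X B' E' Y' $  b - a or b $       output X → b
b B' E' Y' $  b - a or b $       match 'b'
B' E' Y' $    - a or b $         output B' → ε
E' Y' $       - a or b $         output E' → ε
Y' $          - a or b $         output Y' → - E Y'
- E Y' $      - a or b $         match '-'
E Y' $        a or b $           output E → B E'
B E' Y' $     a or b $           output B → X B'
X B' E' Y' $  a or b $           output X → a
a B' E' Y' $  a or b $           match 'a'
B' E' Y' $    or b $             output B' → ε
E' Y' $       or b $             output E' → or B E'
or B E' Y' $  or b $             match 'or'
B E' Y' $     b $                output B → X B'
X B' E' Y' $  b $                output X → b
b B' E' Y' $  b $                match 'b'
B' E' Y' $    $                  output B' → ε
E' Y' $       $                  output E' → ε
Y' $          $                  output Y' → ε
$             $                  accept

The string is accepted.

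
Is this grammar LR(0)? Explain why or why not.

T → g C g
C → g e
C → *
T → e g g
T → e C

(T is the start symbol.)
Yes, the grammar is LR(0)

A grammar is LR(0) if no state in the canonical LR(0) collection has:
  - both a shift item (dot before a terminal) and a complete item (shift-reduce conflict), or
  - two or more complete items (reduce-reduce conflict; the accept item [T' → T .] counts as a complete item here).

Augment with T' → T and build the canonical LR(0) collection (I0 = CLOSURE({[T' → . T]}), then GOTO on every symbol after a dot until no new states appear). It has 12 states:
  I0: { [T → . e C], [T → . e g g], [T → . g C g], [T' → . T] }  — shift
  I1: { [T' → T .] }  — accept
  I2: { [C → . *], [C → . g e], [T → e . C], [T → e . g g] }  — shift
  I3: { [C → . *], [C → . g e], [T → g . C g] }  — shift
  I4: { [C → * .] }  — reduce
  I5: { [T → g C . g] }  — shift
  I6: { [C → g . e] }  — shift
  I7: { [C → g e .] }  — reduce
  I8: { [T → g C g .] }  — reduce
  I9: { [T → e C .] }  — reduce
  I10: { [C → g . e], [T → e g . g] }  — shift
  I11: { [T → e g g .] }  — reduce

Every state is either a pure shift/goto state or contains exactly one complete item and nothing to shift — no conflicts. The grammar is LR(0).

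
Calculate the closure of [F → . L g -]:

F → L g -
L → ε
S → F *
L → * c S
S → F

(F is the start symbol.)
To compute CLOSURE, for each item [A → α.Bβ] where B is a non-terminal, add [B → .γ] for all productions B → γ; repeat for the newly added items until nothing changes.

Start with: [F → . L g -]
  [F → . L g -] has the dot before L: add [L → .], [L → . * c S]
No further items can be added.

CLOSURE = { [F → . L g -], [L → . * c S], [L → .] }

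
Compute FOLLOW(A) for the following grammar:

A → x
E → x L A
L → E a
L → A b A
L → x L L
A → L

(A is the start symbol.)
A is the start symbol, so $ ∈ FOLLOW(A).
In E → x L A: A is at the end, add FOLLOW(E)
In L → A b A: A is followed by b A, add FIRST(b A) \ {ε} = { 'b' }
In L → A b A: A is at the end, add FOLLOW(L)

The FOLLOW sets referred to above (computed the same way, to a fixed point):
  FOLLOW(E) = { 'a' }
  FOLLOW(L) = { $, 'a', 'b', 'x' }

Taking the union: FOLLOW(A) = { $, 'a', 'b', 'x' }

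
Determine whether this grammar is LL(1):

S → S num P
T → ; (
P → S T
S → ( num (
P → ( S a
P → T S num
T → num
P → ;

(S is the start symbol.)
No. Predict set conflict for S: { '(' }

Relevant sets:
  FIRST(S) = { '(' }
  FIRST(T) = { ';', 'num' }

For S:
  PREDICT(S → S num P) = { '(' }
  PREDICT(S → '(' num '(') = { '(' }
For T:
  PREDICT(T → ';' '(') = { ';' }
  PREDICT(T → num) = { 'num' }
For P:
  PREDICT(P → S T) = { '(' }
  PREDICT(P → '(' S a) = { '(' }
  PREDICT(P → T S num) = { ';', 'num' }
  PREDICT(P → ';') = { ';' }

Conflict found: Predict set conflict for S: { '(' }
The grammar is NOT LL(1).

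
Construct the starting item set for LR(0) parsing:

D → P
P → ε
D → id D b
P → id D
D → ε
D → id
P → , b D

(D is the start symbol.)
First, augment the grammar with D' → D
I₀ = CLOSURE({ [D' → . D] }):
  [D' → . D] has the dot before D: add [D → . P], [D → . id D b], [D → .], [D → . id]
  [D → . P] has the dot before P: add [P → .], [P → . id D], [P → . , b D]
No further items can be added.

I₀ = { [D → . P], [D → . id D b], [D → . id], [D → .], [D' → . D], [P → . , b D], [P → . id D], [P → .] }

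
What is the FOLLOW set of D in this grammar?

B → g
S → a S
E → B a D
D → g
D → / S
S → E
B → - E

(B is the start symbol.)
{ $, 'a' }

To compute FOLLOW(D), find every occurrence of D on a right-hand side N → α D β: add FIRST(β) \ {ε}, and if β is empty or nullable also add FOLLOW(N). Iterate to a fixed point.

In E → B a D: D is at the end, add FOLLOW(E)

The FOLLOW sets referred to above (computed the same way, to a fixed point):
  FOLLOW(E) = { $, 'a' }

Taking the union: FOLLOW(D) = { $, 'a' }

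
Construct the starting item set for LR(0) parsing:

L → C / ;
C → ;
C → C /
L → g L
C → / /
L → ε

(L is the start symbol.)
{ [C → . / /], [C → . ;], [C → . C /], [L → . C / ;], [L → . g L], [L → .], [L' → . L] }

First, augment the grammar with L' → L
I₀ = CLOSURE({ [L' → . L] }):
  [L' → . L] has the dot before L: add [L → . C / ;], [L → . g L], [L → .]
  [L → . C / ;] has the dot before C: add [C → . ;], [C → . C /], [C → . / /]
No further items can be added.

I₀ = { [C → . / /], [C → . ;], [C → . C /], [L → . C / ;], [L → . g L], [L → .], [L' → . L] }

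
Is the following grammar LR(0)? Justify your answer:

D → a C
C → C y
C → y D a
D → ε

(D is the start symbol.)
No. Shift-reduce conflict between [D → .] and [D → . a C]

A grammar is LR(0) if no state in the canonical LR(0) collection has:
  - both a shift item (dot before a terminal) and a complete item (shift-reduce conflict), or
  - two or more complete items (reduce-reduce conflict; the accept item [D' → D .] counts as a complete item here).

Augment with D' → D and build the canonical LR(0) collection (I0 = CLOSURE({[D' → . D]}), then GOTO on every symbol after a dot until no new states appear). It has 8 states:
  I0: { [D → . a C], [D → .], [D' → . D] }  — shift, reduce
  I1: { [D' → D .] }  — accept
  I2: { [C → . C y], [C → . y D a], [D → a . C] }  — shift
  I3: { [C → C . y], [D → a C .] }  — shift, reduce
  I4: { [C → y . D a], [D → . a C], [D → .] }  — shift, reduce
  I5: { [C → y D . a] }  — shift
  I6: { [C → y D a .] }  — reduce
  I7: { [C → C y .] }  — reduce

Conflict in state I0:
  Shift-reduce conflict between [D → .] and [D → . a C]
So the grammar is NOT LR(0).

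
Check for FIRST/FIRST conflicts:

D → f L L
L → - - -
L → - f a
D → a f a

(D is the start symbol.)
Yes. L → '-' '-' '-' / L → '-' f a on { '-' }

A FIRST/FIRST conflict occurs when two productions N → α and N → β for the same non-terminal have FIRST(α) ∩ FIRST(β) ≠ ∅ (with ε ∈ FIRST of a nullable right-hand side, so two nullable alternatives also conflict).

Productions for D:
  D → f L L: FIRST = { 'f' }
  D → a f a: FIRST = { 'a' }
Productions for L:
  L → - - -: FIRST = { '-' }
  L → - f a: FIRST = { '-' }

Conflict for L: L → - - - and L → - f a
  Overlap: { '-' }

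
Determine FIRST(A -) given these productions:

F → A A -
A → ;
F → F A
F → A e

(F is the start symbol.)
FIRST sets of the non-terminals involved (from the grammar, by fixed-point iteration):
  FIRST(A) = { ';' }

To compute FIRST(A -), process the symbols left to right:
Symbol A is a non-terminal. Add FIRST(A) \ {ε} = { ';' }
A is not nullable (ε ∉ FIRST(A)), so stop here.
FIRST(A -) = { ';' }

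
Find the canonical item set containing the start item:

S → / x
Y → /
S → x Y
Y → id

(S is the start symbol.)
{ [S → . / x], [S → . x Y], [S' → . S] }

First, augment the grammar with S' → S
I₀ = CLOSURE({ [S' → . S] }):
  [S' → . S] has the dot before S: add [S → . / x], [S → . x Y]
No further items can be added.

I₀ = { [S → . / x], [S → . x Y], [S' → . S] }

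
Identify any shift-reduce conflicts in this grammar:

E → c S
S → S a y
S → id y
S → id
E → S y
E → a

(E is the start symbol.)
Augment with E' → E and build the canonical LR(0) collection (I0 = CLOSURE({[E' → . E]}), then GOTO on every symbol after a dot until no new states appear). It has 11 states:
  I0: { [E → . S y], [E → . a], [E → . c S], [E' → . E], [S → . S a y], [S → . id y], [S → . id] }  — shift
  I1: { [E' → E .] }  — accept
  I2: { [E → S . y], [S → S . a y] }  — shift
  I3: { [E → a .] }  — reduce
  I4: { [E → c . S], [S → . S a y], [S → . id y], [S → . id] }  — shift
  I5: { [S → id . y], [S → id .] }  — shift, reduce
  I6: { [S → id y .] }  — reduce
  I7: { [E → c S .], [S → S . a y] }  — shift, reduce
  I8: { [S → S a . y] }  — shift
  I9: { [S → S a y .] }  — reduce
  I10: { [E → S y .] }  — reduce

I5 contains reduce item [S → id .] and shift item [S → id . y] — shift-reduce conflict.
I7 contains reduce item [E → c S .] and shift item [S → S . a y] — shift-reduce conflict.

Answer: Yes — I5: [S → id .] vs [S → id . y]; I7: [E → c S .] vs [S → S . a y]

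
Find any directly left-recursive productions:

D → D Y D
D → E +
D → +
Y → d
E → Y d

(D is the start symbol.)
D → D Y D: LEFT RECURSIVE (starts with D)
D → E +: starts with E
D → +: starts with '+'
Y → d: starts with d
E → Y d: starts with Y

The grammar has direct left recursion on: D.

Answer: Yes, D is left-recursive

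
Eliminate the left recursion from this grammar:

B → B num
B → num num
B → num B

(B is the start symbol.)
B is directly left-recursive. The standard transformation for
  A → A α₁ | ... | A α_m | β₁ | ... | β_n
is
  A  → β₁ A' | ... | β_n A'
  A' → α₁ A' | ... | α_m A' | ε

B → num num becomes B → num num B'
B → num B becomes B → num B B'
B → B num becomes B' → num B'
Add B' → ε

Resulting grammar:
B → num num B'
B → num B B'
B' → num B'
B' → ε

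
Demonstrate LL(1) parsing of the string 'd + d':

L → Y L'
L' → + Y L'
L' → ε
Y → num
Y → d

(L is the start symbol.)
LL(1) parsing maintains a stack (initially the start symbol over $) and the input. At each step: if the stack top is a terminal, match it against the current input token; if it is a non-terminal N, replace it with the RHS of M[N, lookahead] (the unique production whose predict set contains the lookahead).

Stack is shown with the top on the left.

Stack     Input    Action
-------------------------
L $       d + d $  output L → Y L'
Y L' $    d + d $  output Y → d
d L' $    d + d $  match 'd'
L' $      + d $    output L' → + Y L'
+ Y L' $  + d $    match '+'
Y L' $    d $      output Y → d
d L' $    d $      match 'd'
L' $      $        output L' → ε
$         $        accept

The string is accepted.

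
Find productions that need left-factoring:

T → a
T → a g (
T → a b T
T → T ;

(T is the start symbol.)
Yes, T has productions with common prefix 'a'

Left-factoring is needed when two productions for the same non-terminal
share a common prefix on the right-hand side.

Productions for T:
  T → a
  T → a g (
  T → a b T
  T → T ;

Found common prefix 'a' in productions for T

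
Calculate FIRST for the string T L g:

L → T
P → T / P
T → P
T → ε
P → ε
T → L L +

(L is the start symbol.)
FIRST sets of the non-terminals involved (from the grammar, by fixed-point iteration):
  FIRST(T) = { '+', '/', ε }
  FIRST(L) = { '+', '/', ε }

To compute FIRST(T L g), process the symbols left to right:
Symbol T is a non-terminal. Add FIRST(T) \ {ε} = { '+', '/' }
T is nullable (ε ∈ FIRST(T)), continue to the next symbol.
Symbol L is a non-terminal. Add FIRST(L) \ {ε} = { '+', '/' }
L is nullable (ε ∈ FIRST(L)), continue to the next symbol.
Symbol g is a terminal. Add 'g' and stop.
FIRST(T L g) = { '+', '/', 'g' }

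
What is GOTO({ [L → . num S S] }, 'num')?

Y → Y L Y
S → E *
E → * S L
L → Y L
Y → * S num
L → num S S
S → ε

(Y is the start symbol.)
{ [E → . * S L], [L → num . S S], [S → . E *], [S → .] }

GOTO(I, 'num') = CLOSURE({ [A → αX.β] : [A → α.Xβ] ∈ I, X = 'num' })

Items with dot before 'num', with the dot advanced:
  [L → . num S S] → [L → num . S S]
Closure of the advanced items:
  [L → num . S S] has the dot before S: add [S → . E *], [S → .]
  [S → . E *] has the dot before E: add [E → . * S L]

GOTO = { [E → . * S L], [L → num . S S], [S → . E *], [S → .] }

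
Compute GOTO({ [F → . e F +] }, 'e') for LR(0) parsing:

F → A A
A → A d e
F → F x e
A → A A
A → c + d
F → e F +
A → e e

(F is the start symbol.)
GOTO(I, 'e') = CLOSURE({ [A → αX.β] : [A → α.Xβ] ∈ I, X = 'e' })

Items with dot before 'e', with the dot advanced:
  [F → . e F +] → [F → e . F +]
Closure of the advanced items:
  [F → e . F +] has the dot before F: add [F → . A A], [F → . F x e], [F → . e F +]
  [F → . A A] has the dot before A: add [A → . A d e], [A → . A A], [A → . c + d], [A → . e e]

GOTO = { [A → . A A], [A → . A d e], [A → . c + d], [A → . e e], [F → . A A], [F → . F x e], [F → . e F +], [F → e . F +] }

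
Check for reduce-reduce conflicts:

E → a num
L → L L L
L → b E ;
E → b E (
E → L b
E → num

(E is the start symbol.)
No reduce-reduce conflicts

Augment with E' → E and build the canonical LR(0) collection (I0 = CLOSURE({[E' → . E]}), then GOTO on every symbol after a dot until no new states appear). It has 15 states:
  I0: { [E → . L b], [E → . a num], [E → . b E (], [E → . num], [E' → . E], [L → . L L L], [L → . b E ;] }  — shift
  I1: { [E' → E .] }  — accept
  I2: { [E → L . b], [L → . L L L], [L → . b E ;], [L → L . L L] }  — shift
  I3: { [E → a . num] }  — shift
  I4: { [E → . L b], [E → . a num], [E → . b E (], [E → . num], [E → b . E (], [L → . L L L], [L → . b E ;], [L → b . E ;] }  — shift
  I5: { [E → num .] }  — reduce
  I6: { [E → b E . (], [L → b E . ;] }  — shift
  I7: { [E → b E ( .] }  — reduce
  I8: { [L → b E ; .] }  — reduce
  I9: { [E → a num .] }  — reduce
  I10: { [L → . L L L], [L → . b E ;], [L → L . L L], [L → L L . L] }  — shift
  I11: { [E → . L b], [E → . a num], [E → . b E (], [E → . num], [E → L b .], [L → . L L L], [L → . b E ;], [L → b . E ;] }  — shift, reduce
  I12: { [L → b E . ;] }  — shift
  I13: { [L → . L L L], [L → . b E ;], [L → L . L L], [L → L L . L], [L → L L L .] }  — shift, reduce
  I14: { [E → . L b], [E → . a num], [E → . b E (], [E → . num], [L → . L L L], [L → . b E ;], [L → b . E ;] }  — shift

No state contains more than one complete item.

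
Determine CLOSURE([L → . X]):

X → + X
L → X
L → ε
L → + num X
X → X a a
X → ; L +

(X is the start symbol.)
{ [L → . X], [X → . + X], [X → . ; L +], [X → . X a a] }

To compute CLOSURE, for each item [A → α.Bβ] where B is a non-terminal, add [B → .γ] for all productions B → γ; repeat for the newly added items until nothing changes.

Start with: [L → . X]
  [L → . X] has the dot before X: add [X → . + X], [X → . X a a], [X → . ; L +]
No further items can be added.

CLOSURE = { [L → . X], [X → . + X], [X → . ; L +], [X → . X a a] }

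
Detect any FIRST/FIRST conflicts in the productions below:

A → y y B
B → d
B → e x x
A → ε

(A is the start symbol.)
A FIRST/FIRST conflict occurs when two productions N → α and N → β for the same non-terminal have FIRST(α) ∩ FIRST(β) ≠ ∅ (with ε ∈ FIRST of a nullable right-hand side, so two nullable alternatives also conflict).

Productions for A:
  A → y y B: FIRST = { 'y' }
  A → ε: FIRST = { ε }
Productions for B:
  B → d: FIRST = { 'd' }
  B → e x x: FIRST = { 'e' }

All alternatives of each non-terminal have pairwise disjoint FIRST sets.

Answer: No FIRST/FIRST conflicts.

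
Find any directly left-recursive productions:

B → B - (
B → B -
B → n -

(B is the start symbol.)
Direct left recursion occurs when N → N α for some non-terminal N (the right-hand side begins with the left-hand side itself).

B → B - (: LEFT RECURSIVE (starts with B)
B → B -: LEFT RECURSIVE (starts with B)
B → n -: starts with n

The grammar has direct left recursion on: B.

Answer: Yes, B is left-recursive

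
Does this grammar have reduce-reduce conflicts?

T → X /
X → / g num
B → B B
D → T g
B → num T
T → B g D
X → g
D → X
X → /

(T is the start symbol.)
No reduce-reduce conflicts

A reduce-reduce conflict occurs when an LR(0) state has two complete items [A → α .] and [B → β .] — both call for a reduction, and with no lookahead the parser cannot choose between them.

Augment with T' → T and build the canonical LR(0) collection (I0 = CLOSURE({[T' → . T]}), then GOTO on every symbol after a dot until no new states appear). It has 17 states:
  I0: { [B → . B B], [B → . num T], [T → . B g D], [T → . X /], [T' → . T], [X → . / g num], [X → . /], [X → . g] }  — shift
  I1: { [X → / . g num], [X → / .] }  — shift, reduce
  I2: { [B → . B B], [B → . num T], [B → B . B], [T → B . g D] }  — shift
  I3: { [T' → T .] }  — accept
  I4: { [T → X . /] }  — shift
  I5: { [X → g .] }  — reduce
  I6: { [B → . B B], [B → . num T], [B → num . T], [T → . B g D], [T → . X /], [X → . / g num], [X → . /], [X → . g] }  — shift
  I7: { [B → num T .] }  — reduce
  I8: { [T → X / .] }  — reduce
  I9: { [B → . B B], [B → . num T], [B → B . B], [B → B B .] }  — shift, reduce
  I10: { [B → . B B], [B → . num T], [D → . T g], [D → . X], [T → . B g D], [T → . X /], [T → B g . D], [X → . / g num], [X → . /], [X → . g] }  — shift
  I11: { [T → B g D .] }  — reduce
  I12: { [D → T . g] }  — shift
  I13: { [D → X .], [T → X . /] }  — shift, reduce
  I14: { [D → T g .] }  — reduce
  I15: { [X → / g . num] }  — shift
  I16: { [X → / g num .] }  — reduce

No state contains more than one complete item.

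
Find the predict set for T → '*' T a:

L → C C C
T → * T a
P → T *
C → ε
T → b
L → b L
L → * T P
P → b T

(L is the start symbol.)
PREDICT(T → '*' T a) = (FIRST(RHS) \ {ε}) ∪ (FOLLOW(T) if ε ∈ FIRST(RHS), i.e. RHS ⇒* ε)
FIRST('*' T a) = { '*' }
ε ∉ FIRST('*' T a), so FOLLOW(T) is not added.
PREDICT(T → '*' T a) = { '*' }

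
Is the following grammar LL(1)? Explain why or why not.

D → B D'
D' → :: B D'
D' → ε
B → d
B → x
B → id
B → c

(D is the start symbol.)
A grammar is LL(1) if for each non-terminal N with multiple productions, the predict sets of those productions are pairwise disjoint, where PREDICT(N → α) = (FIRST(α) \ {ε}) ∪ (FOLLOW(N) if α ⇒* ε).

Relevant sets:
  FOLLOW(D') = { $ }

For D':
  PREDICT(D' → :: B D') = { '::' }
  PREDICT(D' → ε) = { $ }
For B:
  PREDICT(B → d) = { 'd' }
  PREDICT(B → x) = { 'x' }
  PREDICT(B → id) = { 'id' }
  PREDICT(B → c) = { 'c' }
D has a single production, so nothing to check there.

All predict sets are disjoint. The grammar IS LL(1).

Answer: Yes, the grammar is LL(1).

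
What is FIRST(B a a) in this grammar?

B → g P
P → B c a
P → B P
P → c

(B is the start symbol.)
{ 'g' }

FIRST sets of the non-terminals involved (from the grammar, by fixed-point iteration):
  FIRST(B) = { 'g' }

To compute FIRST(B a a), process the symbols left to right:
Symbol B is a non-terminal. Add FIRST(B) \ {ε} = { 'g' }
B is not nullable (ε ∉ FIRST(B)), so stop here.
FIRST(B a a) = { 'g' }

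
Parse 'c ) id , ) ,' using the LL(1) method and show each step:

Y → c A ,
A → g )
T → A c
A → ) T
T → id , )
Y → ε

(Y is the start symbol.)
LL(1) parsing maintains a stack (initially the start symbol over $) and the input. At each step: if the stack top is a terminal, match it against the current input token; if it is a non-terminal N, replace it with the RHS of M[N, lookahead] (the unique production whose predict set contains the lookahead).

Stack is shown with the top on the left.

Stack       Input           Action
----------------------------------
Y $         c ) id , ) , $  output Y → c A ,
c A , $     c ) id , ) , $  match 'c'
A , $       ) id , ) , $    output A → ) T
) T , $     ) id , ) , $    match ')'
T , $       id , ) , $      output T → id , )
id , ) , $  id , ) , $      match 'id'
, ) , $     , ) , $         match ','
) , $       ) , $           match ')'
, $         , $             match ','
$           $               accept

The string is accepted.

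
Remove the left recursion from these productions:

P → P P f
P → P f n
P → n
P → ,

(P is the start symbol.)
P is directly left-recursive. The standard transformation for
  A → A α₁ | ... | A α_m | β₁ | ... | β_n
is
  A  → β₁ A' | ... | β_n A'
  A' → α₁ A' | ... | α_m A' | ε

P → n becomes P → n P'
P → , becomes P → , P'
P → P P f becomes P' → P f P'
P → P f n becomes P' → f n P'
Add P' → ε

Resulting grammar:
P → n P'
P → , P'
P' → P f P'
P' → f n P'
P' → ε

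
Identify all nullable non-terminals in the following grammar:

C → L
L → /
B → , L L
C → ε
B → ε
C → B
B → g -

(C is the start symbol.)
A non-terminal is nullable if it can derive ε (the empty string): either it has an ε-production, or it has a production whose right-hand side consists entirely of nullable non-terminals.

ε-productions: C → ε, B → ε
So C, B are immediately nullable.
No further non-terminal can be added: every production for the remaining non-terminals contains a terminal or a non-nullable non-terminal.
Nullable = { 'B', 'C' }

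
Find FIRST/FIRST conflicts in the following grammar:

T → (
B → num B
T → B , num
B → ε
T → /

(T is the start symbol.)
No FIRST/FIRST conflicts.

A FIRST/FIRST conflict occurs when two productions N → α and N → β for the same non-terminal have FIRST(α) ∩ FIRST(β) ≠ ∅ (with ε ∈ FIRST of a nullable right-hand side, so two nullable alternatives also conflict).

FIRST sets of the non-terminals at (or reachable through a nullable prefix from) the front of some alternative:
  FIRST(B) = { 'num', ε }

Productions for T:
  T → (: FIRST = { '(' }
  T → B , num: FIRST = { ',', 'num' }
  T → /: FIRST = { '/' }
Productions for B:
  B → num B: FIRST = { 'num' }
  B → ε: FIRST = { ε }

All alternatives of each non-terminal have pairwise disjoint FIRST sets.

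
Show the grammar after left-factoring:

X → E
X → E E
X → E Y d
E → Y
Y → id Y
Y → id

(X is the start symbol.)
Left-factoring transforms A → αβ₁ | αβ₂ into A → αA' and A' → β₁ | β₂
(α is the longest common prefix among the alternatives). Repeat until
no nonterminal has two alternatives with a common prefix.

Round 1: X has alternatives sharing prefix 'E'. Introduce X': X → E X'
  Add: X' → ε
  Add: X' → E
  Add: X' → Y d

Round 2: Y has alternatives sharing prefix 'id'. Introduce Y': Y → id Y'
  Add: Y' → Y
  Add: Y' → ε

No remaining common prefixes — done.

Resulting grammar:
X → E X'
X' → ε
X' → E
X' → Y d
E → Y
Y → id Y'
Y' → Y
Y' → ε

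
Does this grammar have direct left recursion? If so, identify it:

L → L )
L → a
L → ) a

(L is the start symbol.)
Yes, L is left-recursive

Direct left recursion occurs when N → N α for some non-terminal N (the right-hand side begins with the left-hand side itself).

L → L ): LEFT RECURSIVE (starts with L)
L → a: starts with a
L → ) a: starts with ')'

The grammar has direct left recursion on: L.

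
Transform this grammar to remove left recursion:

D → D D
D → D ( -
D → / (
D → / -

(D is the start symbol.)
D is directly left-recursive. The standard transformation for
  A → A α₁ | ... | A α_m | β₁ | ... | β_n
is
  A  → β₁ A' | ... | β_n A'
  A' → α₁ A' | ... | α_m A' | ε

D → / ( becomes D → / ( D'
D → / - becomes D → / - D'
D → D D becomes D' → D D'
D → D ( - becomes D' → ( - D'
Add D' → ε

Resulting grammar:
D → / ( D'
D → / - D'
D' → D D'
D' → ( - D'
D' → ε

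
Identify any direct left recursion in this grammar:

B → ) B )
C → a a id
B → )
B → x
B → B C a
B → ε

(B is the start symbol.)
Yes, B is left-recursive

Direct left recursion occurs when N → N α for some non-terminal N (the right-hand side begins with the left-hand side itself).

B → ) B ): starts with ')'
C → a a id: starts with a
B → ): starts with ')'
B → x: starts with x
B → B C a: LEFT RECURSIVE (starts with B)
B → ε: starts with ε

The grammar has direct left recursion on: B.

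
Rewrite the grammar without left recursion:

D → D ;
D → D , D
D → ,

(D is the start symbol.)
D → , D'
D' → ; D'
D' → , D D'
D' → ε

D is directly left-recursive. The standard transformation for
  A → A α₁ | ... | A α_m | β₁ | ... | β_n
is
  A  → β₁ A' | ... | β_n A'
  A' → α₁ A' | ... | α_m A' | ε

D → , becomes D → , D'
D → D ; becomes D' → ; D'
D → D , D becomes D' → , D D'
Add D' → ε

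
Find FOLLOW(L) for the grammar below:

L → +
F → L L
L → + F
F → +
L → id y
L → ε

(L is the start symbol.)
L is the start symbol, so $ ∈ FOLLOW(L).
In F → L L: L is followed by L, add FIRST(L) \ {ε} = { '+', 'id' }
  L is nullable, so also add FOLLOW(F)
In F → L L: L is at the end, add FOLLOW(F)

The FOLLOW sets referred to above (computed the same way, to a fixed point):
  FOLLOW(F) = { $, '+', 'id' }

Taking the union: FOLLOW(L) = { $, '+', 'id' }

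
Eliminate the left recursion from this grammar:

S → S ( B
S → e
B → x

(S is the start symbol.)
S → e S'
S' → ( B S'
S' → ε
B → x

S is directly left-recursive. The standard transformation for
  A → A α₁ | ... | A α_m | β₁ | ... | β_n
is
  A  → β₁ A' | ... | β_n A'
  A' → α₁ A' | ... | α_m A' | ε

S → e becomes S → e S'
S → S ( B becomes S' → ( B S'
Add S' → ε

Productions for other non-terminals are unchanged:
  B → x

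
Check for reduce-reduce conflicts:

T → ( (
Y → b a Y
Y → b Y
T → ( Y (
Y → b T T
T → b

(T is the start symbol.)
No reduce-reduce conflicts

A reduce-reduce conflict occurs when an LR(0) state has two complete items [A → α .] and [B → β .] — both call for a reduction, and with no lookahead the parser cannot choose between them.

Augment with T' → T and build the canonical LR(0) collection (I0 = CLOSURE({[T' → . T]}), then GOTO on every symbol after a dot until no new states appear). It has 14 states:
  I0: { [T → . ( (], [T → . ( Y (], [T → . b], [T' → . T] }  — shift
  I1: { [T → ( . (], [T → ( . Y (], [Y → . b T T], [Y → . b Y], [Y → . b a Y] }  — shift
  I2: { [T' → T .] }  — accept
  I3: { [T → b .] }  — reduce
  I4: { [T → ( ( .] }  — reduce
  I5: { [T → ( Y . (] }  — shift
  I6: { [T → . ( (], [T → . ( Y (], [T → . b], [Y → . b T T], [Y → . b Y], [Y → . b a Y], [Y → b . T T], [Y → b . Y], [Y → b . a Y] }  — shift
  I7: { [T → . ( (], [T → . ( Y (], [T → . b], [Y → b T . T] }  — shift
  I8: { [Y → b Y .] }  — reduce
  I9: { [Y → . b T T], [Y → . b Y], [Y → . b a Y], [Y → b a . Y] }  — shift
  I10: { [T → . ( (], [T → . ( Y (], [T → . b], [T → b .], [Y → . b T T], [Y → . b Y], [Y → . b a Y], [Y → b . T T], [Y → b . Y], [Y → b . a Y] }  — shift, reduce
  I11: { [Y → b a Y .] }  — reduce
  I12: { [Y → b T T .] }  — reduce
  I13: { [T → ( Y ( .] }  — reduce

No state contains more than one complete item.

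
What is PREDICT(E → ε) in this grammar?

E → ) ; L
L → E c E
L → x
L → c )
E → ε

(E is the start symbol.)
PREDICT(E → ε) = (FIRST(RHS) \ {ε}) ∪ (FOLLOW(E) if ε ∈ FIRST(RHS), i.e. RHS ⇒* ε)
The right-hand side is ε (FIRST(ε) = { ε }), so the predict set is FOLLOW(E) = { $, 'c' }
PREDICT(E → ε) = { $, 'c' }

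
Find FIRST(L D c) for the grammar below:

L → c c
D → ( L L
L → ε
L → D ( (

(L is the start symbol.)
FIRST sets of the non-terminals involved (from the grammar, by fixed-point iteration):
  FIRST(L) = { '(', 'c', ε }
  FIRST(D) = { '(' }

To compute FIRST(L D c), process the symbols left to right:
Symbol L is a non-terminal. Add FIRST(L) \ {ε} = { '(', 'c' }
L is nullable (ε ∈ FIRST(L)), continue to the next symbol.
Symbol D is a non-terminal. Add FIRST(D) \ {ε} = { '(' }
D is not nullable (ε ∉ FIRST(D)), so stop here.
FIRST(L D c) = { '(', 'c' }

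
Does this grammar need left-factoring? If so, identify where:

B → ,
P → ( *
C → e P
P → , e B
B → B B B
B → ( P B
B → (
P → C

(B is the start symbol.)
Left-factoring is needed when two productions for the same non-terminal
share a common prefix on the right-hand side.

Productions for B:
  B → ,
  B → B B B
  B → ( P B
  B → (
Productions for P:
  P → ( *
  P → , e B
  P → C

Found common prefix '(' in productions for B

Answer: Yes, B has productions with common prefix '('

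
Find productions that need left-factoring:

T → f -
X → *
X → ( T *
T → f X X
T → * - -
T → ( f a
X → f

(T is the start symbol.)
Left-factoring is needed when two productions for the same non-terminal
share a common prefix on the right-hand side.

Productions for T:
  T → f -
  T → f X X
  T → * - -
  T → ( f a
Productions for X:
  X → *
  X → ( T *
  X → f

Found common prefix 'f' in productions for T

Answer: Yes, T has productions with common prefix 'f'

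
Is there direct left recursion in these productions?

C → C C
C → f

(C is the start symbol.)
C → C C: LEFT RECURSIVE (starts with C)
C → f: starts with f

The grammar has direct left recursion on: C.

Answer: Yes, C is left-recursive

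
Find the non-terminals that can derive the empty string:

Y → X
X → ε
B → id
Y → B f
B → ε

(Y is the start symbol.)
ε-productions: X → ε, B → ε
So X, B are immediately nullable.
Y → X: every symbol on the right is nullable, so Y is nullable too.
Every non-terminal is now nullable.
Nullable = { 'B', 'X', 'Y' }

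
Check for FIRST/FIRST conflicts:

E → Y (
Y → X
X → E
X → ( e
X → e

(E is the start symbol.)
A FIRST/FIRST conflict occurs when two productions N → α and N → β for the same non-terminal have FIRST(α) ∩ FIRST(β) ≠ ∅ (with ε ∈ FIRST of a nullable right-hand side, so two nullable alternatives also conflict).

FIRST sets of the non-terminals at (or reachable through a nullable prefix from) the front of some alternative:
  FIRST(E) = { '(', 'e' }

Productions for X:
  X → E: FIRST = { '(', 'e' }
  X → ( e: FIRST = { '(' }
  X → e: FIRST = { 'e' }
E, Y have only one production, so no FIRST/FIRST conflict is possible there.

Conflict for X: X → E and X → ( e
  Overlap: { '(' }
Conflict for X: X → E and X → e
  Overlap: { 'e' }

Answer: Yes. X → E / X → '(' e on { '(' }; X → E / X → e on { 'e' }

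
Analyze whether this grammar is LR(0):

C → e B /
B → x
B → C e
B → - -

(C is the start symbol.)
Augment with C' → C and build the canonical LR(0) collection (I0 = CLOSURE({[C' → . C]}), then GOTO on every symbol after a dot until no new states appear). It has 10 states:
  I0: { [C → . e B /], [C' → . C] }  — shift
  I1: { [C' → C .] }  — accept
  I2: { [B → . - -], [B → . C e], [B → . x], [C → . e B /], [C → e . B /] }  — shift
  I3: { [B → - . -] }  — shift
  I4: { [C → e B . /] }  — shift
  I5: { [B → C . e] }  — shift
  I6: { [B → x .] }  — reduce
  I7: { [B → C e .] }  — reduce
  I8: { [C → e B / .] }  — reduce
  I9: { [B → - - .] }  — reduce

Every state is either a pure shift/goto state or contains exactly one complete item and nothing to shift — no conflicts. The grammar is LR(0).

Answer: Yes, the grammar is LR(0)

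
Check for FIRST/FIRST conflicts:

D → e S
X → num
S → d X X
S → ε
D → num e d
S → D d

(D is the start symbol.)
A FIRST/FIRST conflict occurs when two productions N → α and N → β for the same non-terminal have FIRST(α) ∩ FIRST(β) ≠ ∅ (with ε ∈ FIRST of a nullable right-hand side, so two nullable alternatives also conflict).

FIRST sets of the non-terminals at (or reachable through a nullable prefix from) the front of some alternative:
  FIRST(D) = { 'e', 'num' }

Productions for D:
  D → e S: FIRST = { 'e' }
  D → num e d: FIRST = { 'num' }
Productions for S:
  S → d X X: FIRST = { 'd' }
  S → ε: FIRST = { ε }
  S → D d: FIRST = { 'e', 'num' }
X has only one production, so no FIRST/FIRST conflict is possible there.

All alternatives of each non-terminal have pairwise disjoint FIRST sets.

Answer: No FIRST/FIRST conflicts.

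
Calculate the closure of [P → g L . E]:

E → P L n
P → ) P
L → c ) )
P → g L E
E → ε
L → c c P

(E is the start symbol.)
To compute CLOSURE, for each item [A → α.Bβ] where B is a non-terminal, add [B → .γ] for all productions B → γ; repeat for the newly added items until nothing changes.

Start with: [P → g L . E]
  [P → g L . E] has the dot before E: add [E → . P L n], [E → .]
  [E → . P L n] has the dot before P: add [P → . ) P], [P → . g L E]
No further items can be added.

CLOSURE = { [E → . P L n], [E → .], [P → . ) P], [P → . g L E], [P → g L . E] }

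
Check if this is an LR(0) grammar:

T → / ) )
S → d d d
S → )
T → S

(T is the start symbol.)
A grammar is LR(0) if no state in the canonical LR(0) collection has:
  - both a shift item (dot before a terminal) and a complete item (shift-reduce conflict), or
  - two or more complete items (reduce-reduce conflict; the accept item [T' → T .] counts as a complete item here).

Augment with T' → T and build the canonical LR(0) collection (I0 = CLOSURE({[T' → . T]}), then GOTO on every symbol after a dot until no new states appear). It has 10 states:
  I0: { [S → . )], [S → . d d d], [T → . / ) )], [T → . S], [T' → . T] }  — shift
  I1: { [S → ) .] }  — reduce
  I2: { [T → / . ) )] }  — shift
  I3: { [T → S .] }  — reduce
  I4: { [T' → T .] }  — accept
  I5: { [S → d . d d] }  — shift
  I6: { [S → d d . d] }  — shift
  I7: { [S → d d d .] }  — reduce
  I8: { [T → / ) . )] }  — shift
  I9: { [T → / ) ) .] }  — reduce

Every state is either a pure shift/goto state or contains exactly one complete item and nothing to shift — no conflicts. The grammar is LR(0).

Answer: Yes, the grammar is LR(0)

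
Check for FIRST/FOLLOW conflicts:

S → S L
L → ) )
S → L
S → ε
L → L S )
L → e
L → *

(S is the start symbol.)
Yes. S → S L with FOLLOW(S) on { ')', '*', 'e' }; S → L with FOLLOW(S) on { ')', '*', 'e' }

Nullable non-terminals: S.
FIRST sets used below: FIRST(S) = { ')', '*', 'e', ε }, FIRST(L) = { ')', '*', 'e' }

S: nullable alternative(s) S → ε; FOLLOW(S) = { $, ')', '*', 'e' }
  S → S L: FIRST \ {ε} = { ')', '*', 'e' } — overlaps FOLLOW(S) on { ')', '*', 'e' }: CONFLICT
  S → L: FIRST \ {ε} = { ')', '*', 'e' } — overlaps FOLLOW(S) on { ')', '*', 'e' }: CONFLICT
  S → ε: FIRST \ {ε} = { } — this is the only nullable alternative, skip

L has no nullable alternative, so no FIRST/FOLLOW check is needed there.

So the grammar has 2 FIRST/FOLLOW conflicts (marked CONFLICT above).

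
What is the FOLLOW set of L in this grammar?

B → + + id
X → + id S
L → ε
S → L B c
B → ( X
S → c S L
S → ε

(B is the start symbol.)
In S → L B c: L is followed by B c, add FIRST(B c) \ {ε} = { '(', '+' }
In S → c S L: L is at the end, add FOLLOW(S)

The FOLLOW sets referred to above (computed the same way, to a fixed point):
  FOLLOW(S) = { $, 'c' }

Taking the union: FOLLOW(L) = { $, '(', '+', 'c' }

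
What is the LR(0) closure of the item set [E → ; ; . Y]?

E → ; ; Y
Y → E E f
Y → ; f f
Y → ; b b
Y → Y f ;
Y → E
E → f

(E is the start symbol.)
{ [E → . ; ; Y], [E → . f], [E → ; ; . Y], [Y → . ; b b], [Y → . ; f f], [Y → . E E f], [Y → . E], [Y → . Y f ;] }

Start with: [E → ; ; . Y]
  [E → ; ; . Y] has the dot before Y: add [Y → . E E f], [Y → . ; f f], [Y → . ; b b], [Y → . Y f ;], [Y → . E]
  [Y → . E E f] has the dot before E: add [E → . ; ; Y], [E → . f]
No further items can be added.

CLOSURE = { [E → . ; ; Y], [E → . f], [E → ; ; . Y], [Y → . ; b b], [Y → . ; f f], [Y → . E E f], [Y → . E], [Y → . Y f ;] }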